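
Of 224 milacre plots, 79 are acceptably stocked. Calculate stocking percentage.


Formula: Stocking % = stocked plots / total plots * 100
Stocking = 79 / 224 * 100
Stocking = 0.3527 * 100 = 35.3%

35.3


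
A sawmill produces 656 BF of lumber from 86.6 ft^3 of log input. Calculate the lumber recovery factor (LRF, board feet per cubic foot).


Formula: LRF = Lumber Output (BF) / Log Input (ft^3)
LRF = 656 BF / 86.6 ft^3
LRF = 7.58 BF/ft^3

7.58


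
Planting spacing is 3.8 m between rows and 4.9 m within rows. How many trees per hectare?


Formula: TPH = 10000 m^2/ha / (spacing_x * spacing_y)
Area per tree = 3.8 m * 4.9 m = 18.62 m^2
TPH = 10000 / 18.62 = 537 trees/ha

537


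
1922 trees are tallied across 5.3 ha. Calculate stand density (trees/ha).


Formula: Stand Density = N_trees / Area_ha
Density = 1922 trees / 5.3 ha
Density = 363 trees/ha

363


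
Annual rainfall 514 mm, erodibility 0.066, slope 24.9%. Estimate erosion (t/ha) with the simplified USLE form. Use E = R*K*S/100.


Formula: E = R * K * S / 100  (simplified USLE)
R * K = 514 * 0.066 = 33.924
E = 33.924 * 24.9 / 100 = 8.45 t/ha

8.45


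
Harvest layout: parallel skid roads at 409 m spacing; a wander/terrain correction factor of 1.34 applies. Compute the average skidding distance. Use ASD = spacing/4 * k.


Formula: ASD = (spacing / 4) * correction
Uncorrected distance = spacing / 4 = 409 / 4 = 102.25 m
ASD = 102.25 * 1.34 = 137 m

137


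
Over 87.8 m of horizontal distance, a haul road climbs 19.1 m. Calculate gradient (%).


Formula: Gradient = rise / run * 100
Gradient = 19.1 / 87.8 * 100 = 21.8%

21.8


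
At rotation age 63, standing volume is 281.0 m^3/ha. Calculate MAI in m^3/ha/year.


Formula: MAI = Total Volume / Stand Age
MAI = 281.0 m^3/ha / 63 years
MAI = 4.46 m^3/ha/year

4.46


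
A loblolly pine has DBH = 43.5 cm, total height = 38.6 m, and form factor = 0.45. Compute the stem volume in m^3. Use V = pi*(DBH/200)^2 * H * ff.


Formula: V = pi * (DBH/200)^2 * H * ff
Radius = DBH/200 = 43.5/200 = 0.2175 m
Radius^2 = 0.2175^2 = 0.04730625 m^2
V = pi * 0.04730625 * 38.6 * 0.45
V = 2.581 m^3

2.581


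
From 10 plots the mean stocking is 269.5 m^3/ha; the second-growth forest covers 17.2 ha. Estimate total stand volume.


Formula: Total Volume = Mean Volume per ha * Total Area
Total Volume = 269.5 m^3/ha * 17.2 ha
Total Volume = 4635 m^3

4635


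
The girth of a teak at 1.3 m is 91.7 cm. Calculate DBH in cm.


Formula: DBH = C / pi
DBH = 91.7 / pi
pi = 3.14159...
DBH = 29.2 cm

29.2


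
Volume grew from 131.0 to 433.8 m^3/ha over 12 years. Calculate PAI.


Formula: PAI = (V_T2 - V_T1) / (T2 - T1)
Volume increment = 433.8 - 131.0 = 302.8 m^3/ha
PAI = 302.8 / 12 = 25.23 m^3/ha/year

25.23


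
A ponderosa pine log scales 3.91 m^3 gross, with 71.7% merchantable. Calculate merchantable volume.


Formula: MV = V_total * (merchantable_pct / 100)
Merchantable fraction = 71.7% / 100 = 0.717
MV = 3.91 m^3 * 0.717 = 2.803 m^3

2.803


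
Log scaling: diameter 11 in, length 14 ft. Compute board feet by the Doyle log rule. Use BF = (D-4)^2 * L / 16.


Doyle: BF = (D - 4)^2 * L / 16
Adjusted diameter = 11 - 4 = 7 in
(D-4)^2 = 7^2 = 49
BF = 49 * 14 / 16 = 43 BF

43


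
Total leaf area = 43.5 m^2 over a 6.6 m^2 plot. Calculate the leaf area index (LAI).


Formula: LAI = total leaf area / ground area  (dimensionless)
LAI = 43.5 m^2 / 6.6 m^2
LAI = 6.59

6.59


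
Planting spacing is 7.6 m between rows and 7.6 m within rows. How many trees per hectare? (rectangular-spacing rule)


Formula: TPH = 10000 m^2/ha / (spacing_x * spacing_y)
Area per tree = 7.6 m * 7.6 m = 57.76 m^2
TPH = 10000 / 57.76 = 173 trees/ha

173


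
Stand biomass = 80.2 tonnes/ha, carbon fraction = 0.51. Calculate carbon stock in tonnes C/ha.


Formula: Carbon Stock = Biomass * Carbon Fraction
C = 80.2 t/ha * 0.51
C = 40.9 t C/ha

40.9


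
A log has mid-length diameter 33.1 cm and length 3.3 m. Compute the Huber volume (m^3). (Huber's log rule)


Huber: V = Am * L,  Am = pi*(Dm/200)^2
Am = pi*(33.1/200)^2 = 0.086049 m^2
V = 0.086049*3.3 = 0.284 m^3

0.284


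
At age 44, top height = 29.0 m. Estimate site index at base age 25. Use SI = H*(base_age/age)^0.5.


Formula: SI = H_dom * (base_age / age)^0.5
Age ratio = 25 / 44 = 0.56818
sqrt(age_ratio) = 0.75378
SI = 29.0 * 0.75378 = 21.9 m

21.9


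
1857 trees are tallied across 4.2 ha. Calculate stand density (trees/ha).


Formula: Stand Density = N_trees / Area_ha
Density = 1857 trees / 4.2 ha
Density = 442 trees/ha

442


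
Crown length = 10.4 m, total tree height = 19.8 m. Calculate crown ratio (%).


Formula: Crown Ratio = (Crown Length / Total Height) * 100
CR = (10.4 m / 19.8 m) * 100
CR = 0.5253 * 100 = 52.5%

52.5


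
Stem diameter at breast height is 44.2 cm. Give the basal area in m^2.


Formula: BA = pi * (DBH/2)^2 / 10000  (cm^2 to m^2)
Radius = DBH/2 = 44.2/2 = 22.1 cm
BA = pi * 22.1^2 / 10000
   = 1534.3853 cm^2 / 10000
   = 0.1534 m^2

0.1534


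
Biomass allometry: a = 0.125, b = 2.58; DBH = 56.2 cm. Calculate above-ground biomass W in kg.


Formula: W = a * DBH^b  (allometric power law)
DBH^b = 56.2^2.58 = 32682.833
W = 0.125 * 32682.833 = 4085.4 kg

4085.4


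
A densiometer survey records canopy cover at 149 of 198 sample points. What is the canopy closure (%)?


Formula: Canopy closure = covered points / total points * 100
Closure = 149 / 198 * 100
Closure = 0.7525 * 100 = 75.3%

75.3


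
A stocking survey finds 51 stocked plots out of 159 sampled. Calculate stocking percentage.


Formula: Stocking % = stocked plots / total plots * 100
Stocking = 51 / 159 * 100
Stocking = 0.3208 * 100 = 32.1%

32.1


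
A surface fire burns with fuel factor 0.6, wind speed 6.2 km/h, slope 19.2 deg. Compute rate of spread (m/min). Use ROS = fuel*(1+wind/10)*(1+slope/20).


Formula: ROS = fuel * (1 + wind/10) * (1 + slope/20)
Wind factor = 1 + 6.2/10 = 1.62
Slope factor = 1 + 19.2/20 = 1.96
ROS = 0.6 * 1.62 * 1.96 = 1.91 m/min

1.91


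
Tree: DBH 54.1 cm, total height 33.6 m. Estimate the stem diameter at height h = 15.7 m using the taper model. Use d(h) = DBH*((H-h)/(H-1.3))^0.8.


Taper: d(h) = DBH * ((H - h) / (H - 1.3))^0.8
Numerator = H - h = 33.6 - 15.7 = 17.9 m
Denominator = H - 1.3 = 33.6 - 1.3 = 32.3 m
Ratio = 17.9 / 32.3 = 0.55418
d = 54.1 * 0.55418^0.8 = 33.7 cm

33.7


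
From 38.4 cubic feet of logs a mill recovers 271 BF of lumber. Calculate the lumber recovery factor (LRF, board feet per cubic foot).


Formula: LRF = Lumber Output (BF) / Log Input (ft^3)
LRF = 271 BF / 38.4 ft^3
LRF = 7.06 BF/ft^3

7.06


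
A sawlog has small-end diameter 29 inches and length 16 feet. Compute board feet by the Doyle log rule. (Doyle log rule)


Doyle: BF = (D - 4)^2 * L / 16
Adjusted diameter = 29 - 4 = 25 in
(D-4)^2 = 25^2 = 625
BF = 625 * 16 / 16 = 625 BF

625


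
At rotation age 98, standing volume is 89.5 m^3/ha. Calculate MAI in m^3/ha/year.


Formula: MAI = Total Volume / Stand Age
MAI = 89.5 m^3/ha / 98 years
MAI = 0.91 m^3/ha/year

0.91


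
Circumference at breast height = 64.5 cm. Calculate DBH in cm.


Formula: DBH = C / pi
DBH = 64.5 / pi
pi = 3.14159...
DBH = 20.5 cm

20.5


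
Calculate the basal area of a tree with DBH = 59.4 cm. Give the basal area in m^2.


Formula: BA = pi * (DBH/2)^2 / 10000  (cm^2 to m^2)
Radius = DBH/2 = 59.4/2 = 29.7 cm
BA = pi * 29.7^2 / 10000
   = 2771.1675 cm^2 / 10000
   = 0.2771 m^2

0.2771


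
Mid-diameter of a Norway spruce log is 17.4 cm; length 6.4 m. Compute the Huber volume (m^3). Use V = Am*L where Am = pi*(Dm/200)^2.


Huber: V = Am * L,  Am = pi*(Dm/200)^2
Am = pi*(17.4/200)^2 = 0.023779 m^2
V = 0.023779*6.4 = 0.1522 m^3

0.1522


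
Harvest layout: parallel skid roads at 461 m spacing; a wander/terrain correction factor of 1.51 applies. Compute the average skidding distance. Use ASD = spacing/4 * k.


Formula: ASD = (spacing / 4) * correction
Uncorrected distance = spacing / 4 = 461 / 4 = 115.25 m
ASD = 115.25 * 1.51 = 174 m

174


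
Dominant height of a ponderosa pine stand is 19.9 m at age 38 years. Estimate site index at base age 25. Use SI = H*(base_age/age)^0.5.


Formula: SI = H_dom * (base_age / age)^0.5
Age ratio = 25 / 38 = 0.65789
sqrt(age_ratio) = 0.81111
SI = 19.9 * 0.81111 = 16.1 m

16.1


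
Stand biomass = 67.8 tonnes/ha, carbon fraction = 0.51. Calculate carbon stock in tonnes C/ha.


Formula: Carbon Stock = Biomass * Carbon Fraction
C = 67.8 t/ha * 0.51
C = 34.6 t C/ha

34.6


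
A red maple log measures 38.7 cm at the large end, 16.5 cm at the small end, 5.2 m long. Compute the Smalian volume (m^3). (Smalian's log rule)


Smalian: V = (A1 + A2)/2 * L,  A = pi*(D/200)^2
A1 = pi*(38.7/200)^2 = 0.117628 m^2
A2 = pi*(16.5/200)^2 = 0.021382 m^2
V = (0.117628+0.021382)/2*5.2 = 0.3614 m^3

0.3614


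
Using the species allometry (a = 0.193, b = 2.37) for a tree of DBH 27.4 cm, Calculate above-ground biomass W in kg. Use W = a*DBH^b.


Formula: W = a * DBH^b  (allometric power law)
DBH^b = 27.4^2.37 = 2555.4585
W = 0.193 * 2555.4585 = 493.2 kg

493.2


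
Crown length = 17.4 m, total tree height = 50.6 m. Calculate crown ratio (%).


Formula: Crown Ratio = (Crown Length / Total Height) * 100
CR = (17.4 m / 50.6 m) * 100
CR = 0.3439 * 100 = 34.4%

34.4


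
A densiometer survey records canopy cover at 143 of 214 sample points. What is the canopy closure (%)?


Formula: Canopy closure = covered points / total points * 100
Closure = 143 / 214 * 100
Closure = 0.6682 * 100 = 66.8%

66.8


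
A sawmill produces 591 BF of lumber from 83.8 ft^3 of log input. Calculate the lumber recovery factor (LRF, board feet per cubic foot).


Formula: LRF = Lumber Output (BF) / Log Input (ft^3)
LRF = 591 BF / 83.8 ft^3
LRF = 7.05 BF/ft^3

7.05


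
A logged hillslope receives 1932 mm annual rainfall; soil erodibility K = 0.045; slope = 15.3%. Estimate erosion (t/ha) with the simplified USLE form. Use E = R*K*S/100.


Formula: E = R * K * S / 100  (simplified USLE)
R * K = 1932 * 0.045 = 86.94
E = 86.94 * 15.3 / 100 = 13.3 t/ha

13.3


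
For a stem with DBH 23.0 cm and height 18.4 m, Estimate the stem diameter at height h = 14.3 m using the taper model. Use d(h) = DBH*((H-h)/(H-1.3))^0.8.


Taper: d(h) = DBH * ((H - h) / (H - 1.3))^0.8
Numerator = H - h = 18.4 - 14.3 = 4.1 m
Denominator = H - 1.3 = 18.4 - 1.3 = 17.1 m
Ratio = 4.1 / 17.1 = 0.23977
d = 23.0 * 0.23977^0.8 = 7.3 cm

7.3


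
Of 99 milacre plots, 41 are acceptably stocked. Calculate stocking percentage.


Formula: Stocking % = stocked plots / total plots * 100
Stocking = 41 / 99 * 100
Stocking = 0.4141 * 100 = 41.4%

41.4


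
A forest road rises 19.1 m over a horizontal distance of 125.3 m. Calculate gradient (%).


Formula: Gradient = rise / run * 100
Gradient = 19.1 / 125.3 * 100 = 15.2%

15.2


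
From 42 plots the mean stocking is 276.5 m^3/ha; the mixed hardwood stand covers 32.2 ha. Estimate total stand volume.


Formula: Total Volume = Mean Volume per ha * Total Area
Total Volume = 276.5 m^3/ha * 32.2 ha
Total Volume = 8903 m^3

8903


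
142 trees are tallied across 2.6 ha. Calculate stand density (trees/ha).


Formula: Stand Density = N_trees / Area_ha
Density = 142 trees / 2.6 ha
Density = 55 trees/ha

55


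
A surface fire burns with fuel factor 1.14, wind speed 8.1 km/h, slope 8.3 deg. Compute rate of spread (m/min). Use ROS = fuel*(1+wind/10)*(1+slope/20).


Formula: ROS = fuel * (1 + wind/10) * (1 + slope/20)
Wind factor = 1 + 8.1/10 = 1.81
Slope factor = 1 + 8.3/20 = 1.415
ROS = 1.14 * 1.81 * 1.415 = 2.92 m/min

2.92


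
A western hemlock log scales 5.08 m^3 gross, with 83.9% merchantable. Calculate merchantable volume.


Formula: MV = V_total * (merchantable_pct / 100)
Merchantable fraction = 83.9% / 100 = 0.839
MV = 5.08 m^3 * 0.839 = 4.262 m^3

4.262


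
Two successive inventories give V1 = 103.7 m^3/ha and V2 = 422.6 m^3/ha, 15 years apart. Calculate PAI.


Formula: PAI = (V_T2 - V_T1) / (T2 - T1)
Volume increment = 422.6 - 103.7 = 318.9 m^3/ha
PAI = 318.9 / 15 = 21.26 m^3/ha/year

21.26


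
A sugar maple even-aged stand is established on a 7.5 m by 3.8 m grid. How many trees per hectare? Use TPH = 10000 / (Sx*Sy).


Formula: TPH = 10000 m^2/ha / (spacing_x * spacing_y)
Area per tree = 7.5 m * 3.8 m = 28.5 m^2
TPH = 10000 / 28.5 = 351 trees/ha

351


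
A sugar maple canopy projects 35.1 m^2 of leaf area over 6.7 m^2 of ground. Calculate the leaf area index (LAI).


Formula: LAI = total leaf area / ground area  (dimensionless)
LAI = 35.1 m^2 / 6.7 m^2
LAI = 5.24

5.24


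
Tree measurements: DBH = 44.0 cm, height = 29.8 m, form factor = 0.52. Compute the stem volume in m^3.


Formula: V = pi * (DBH/200)^2 * H * ff
Radius = DBH/200 = 44.0/200 = 0.22 m
Radius^2 = 0.22^2 = 0.0484 m^2
V = pi * 0.0484 * 29.8 * 0.52
V = 2.356 m^3

2.356


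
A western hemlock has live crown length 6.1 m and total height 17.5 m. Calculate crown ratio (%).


Formula: Crown Ratio = (Crown Length / Total Height) * 100
CR = (6.1 m / 17.5 m) * 100
CR = 0.3486 * 100 = 34.9%

34.9


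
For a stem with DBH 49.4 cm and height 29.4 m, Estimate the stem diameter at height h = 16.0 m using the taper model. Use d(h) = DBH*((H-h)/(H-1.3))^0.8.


Taper: d(h) = DBH * ((H - h) / (H - 1.3))^0.8
Numerator = H - h = 29.4 - 16.0 = 13.4 m
Denominator = H - 1.3 = 29.4 - 1.3 = 28.1 m
Ratio = 13.4 / 28.1 = 0.47687
d = 49.4 * 0.47687^0.8 = 27.3 cm

27.3


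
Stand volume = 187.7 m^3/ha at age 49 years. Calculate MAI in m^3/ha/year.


Formula: MAI = Total Volume / Stand Age
MAI = 187.7 m^3/ha / 49 years
MAI = 3.83 m^3/ha/year

3.83


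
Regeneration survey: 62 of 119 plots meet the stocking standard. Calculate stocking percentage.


Formula: Stocking % = stocked plots / total plots * 100
Stocking = 62 / 119 * 100
Stocking = 0.521 * 100 = 52.1%

52.1


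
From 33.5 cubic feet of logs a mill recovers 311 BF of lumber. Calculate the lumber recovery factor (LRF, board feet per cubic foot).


Formula: LRF = Lumber Output (BF) / Log Input (ft^3)
LRF = 311 BF / 33.5 ft^3
LRF = 9.28 BF/ft^3

9.28


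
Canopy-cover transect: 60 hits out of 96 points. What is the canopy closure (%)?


Formula: Canopy closure = covered points / total points * 100
Closure = 60 / 96 * 100
Closure = 0.625 * 100 = 62.5%

62.5


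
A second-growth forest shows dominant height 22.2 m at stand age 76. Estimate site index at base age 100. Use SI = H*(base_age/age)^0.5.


Formula: SI = H_dom * (base_age / age)^0.5
Age ratio = 100 / 76 = 1.31579
sqrt(age_ratio) = 1.14708
SI = 22.2 * 1.14708 = 25.5 m

25.5


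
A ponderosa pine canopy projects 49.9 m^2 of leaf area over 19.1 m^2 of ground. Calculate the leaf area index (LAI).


Formula: LAI = total leaf area / ground area  (dimensionless)
LAI = 49.9 m^2 / 19.1 m^2
LAI = 2.61

2.61


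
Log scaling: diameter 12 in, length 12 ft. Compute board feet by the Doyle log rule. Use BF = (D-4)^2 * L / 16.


Doyle: BF = (D - 4)^2 * L / 16
Adjusted diameter = 12 - 4 = 8 in
(D-4)^2 = 8^2 = 64
BF = 64 * 12 / 16 = 48 BF

48


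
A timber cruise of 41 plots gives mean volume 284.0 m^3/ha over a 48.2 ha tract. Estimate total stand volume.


Formula: Total Volume = Mean Volume per ha * Total Area
Total Volume = 284.0 m^3/ha * 48.2 ha
Total Volume = 13689 m^3

13689


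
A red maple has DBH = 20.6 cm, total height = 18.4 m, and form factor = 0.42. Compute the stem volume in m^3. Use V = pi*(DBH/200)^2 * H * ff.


Formula: V = pi * (DBH/200)^2 * H * ff
Radius = DBH/200 = 20.6/200 = 0.103 m
Radius^2 = 0.103^2 = 0.010609 m^2
V = pi * 0.010609 * 18.4 * 0.42
V = 0.258 m^3

0.258


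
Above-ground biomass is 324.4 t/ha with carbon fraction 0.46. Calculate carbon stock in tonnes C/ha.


Formula: Carbon Stock = Biomass * Carbon Fraction
C = 324.4 t/ha * 0.46
C = 149.2 t C/ha

149.2


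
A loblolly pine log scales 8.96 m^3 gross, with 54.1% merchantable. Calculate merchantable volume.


Formula: MV = V_total * (merchantable_pct / 100)
Merchantable fraction = 54.1% / 100 = 0.541
MV = 8.96 m^3 * 0.541 = 4.847 m^3

4.847


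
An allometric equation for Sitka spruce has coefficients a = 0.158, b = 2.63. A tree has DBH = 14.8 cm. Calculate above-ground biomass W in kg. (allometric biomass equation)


Formula: W = a * DBH^b  (allometric power law)
DBH^b = 14.8^2.63 = 1196.1573
W = 0.158 * 1196.1573 = 189.0 kg

189.0


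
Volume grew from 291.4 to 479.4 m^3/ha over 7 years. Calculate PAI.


Formula: PAI = (V_T2 - V_T1) / (T2 - T1)
Volume increment = 479.4 - 291.4 = 188.0 m^3/ha
PAI = 188.0 / 7 = 26.86 m^3/ha/year

26.86


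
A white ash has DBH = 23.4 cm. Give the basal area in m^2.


Formula: BA = pi * (DBH/2)^2 / 10000  (cm^2 to m^2)
Radius = DBH/2 = 23.4/2 = 11.7 cm
BA = pi * 11.7^2 / 10000
   = 430.0526 cm^2 / 10000
   = 0.043 m^2

0.043


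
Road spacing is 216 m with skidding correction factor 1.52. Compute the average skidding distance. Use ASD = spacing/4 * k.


Formula: ASD = (spacing / 4) * correction
Uncorrected distance = spacing / 4 = 216 / 4 = 54 m
ASD = 54 * 1.52 = 82 m

82


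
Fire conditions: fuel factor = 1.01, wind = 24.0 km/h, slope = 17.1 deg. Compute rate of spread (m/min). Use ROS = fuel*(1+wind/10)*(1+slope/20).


Formula: ROS = fuel * (1 + wind/10) * (1 + slope/20)
Wind factor = 1 + 24.0/10 = 3.4
Slope factor = 1 + 17.1/20 = 1.855
ROS = 1.01 * 3.4 * 1.855 = 6.37 m/min

6.37


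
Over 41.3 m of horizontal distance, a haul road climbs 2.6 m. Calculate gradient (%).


Formula: Gradient = rise / run * 100
Gradient = 2.6 / 41.3 * 100 = 6.3%

6.3


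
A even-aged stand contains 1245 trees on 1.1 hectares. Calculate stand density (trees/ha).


Formula: Stand Density = N_trees / Area_ha
Density = 1245 trees / 1.1 ha
Density = 1132 trees/ha

1132


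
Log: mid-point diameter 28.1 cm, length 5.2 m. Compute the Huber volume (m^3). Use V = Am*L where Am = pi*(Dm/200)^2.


Huber: V = Am * L,  Am = pi*(Dm/200)^2
Am = pi*(28.1/200)^2 = 0.062016 m^2
V = 0.062016*5.2 = 0.3225 m^3

0.3225


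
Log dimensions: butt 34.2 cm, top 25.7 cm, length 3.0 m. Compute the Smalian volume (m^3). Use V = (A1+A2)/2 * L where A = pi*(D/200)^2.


Smalian: V = (A1 + A2)/2 * L,  A = pi*(D/200)^2
A1 = pi*(34.2/200)^2 = 0.091863 m^2
A2 = pi*(25.7/200)^2 = 0.051875 m^2
V = (0.091863+0.051875)/2*3.0 = 0.2156 m^3

0.2156


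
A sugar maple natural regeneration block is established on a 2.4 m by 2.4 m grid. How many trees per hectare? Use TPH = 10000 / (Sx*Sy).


Formula: TPH = 10000 m^2/ha / (spacing_x * spacing_y)
Area per tree = 2.4 m * 2.4 m = 5.76 m^2
TPH = 10000 / 5.76 = 1736 trees/ha

1736


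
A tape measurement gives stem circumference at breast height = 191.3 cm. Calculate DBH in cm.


Formula: DBH = C / pi
DBH = 191.3 / pi
pi = 3.14159...
DBH = 60.9 cm

60.9


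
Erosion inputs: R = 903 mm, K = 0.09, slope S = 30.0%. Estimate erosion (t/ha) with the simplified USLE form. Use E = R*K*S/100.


Formula: E = R * K * S / 100  (simplified USLE)
R * K = 903 * 0.09 = 81.27
E = 81.27 * 30.0 / 100 = 24.38 t/ha

24.38


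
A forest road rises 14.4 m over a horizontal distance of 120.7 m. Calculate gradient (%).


Formula: Gradient = rise / run * 100
Gradient = 14.4 / 120.7 * 100 = 11.9%

11.9


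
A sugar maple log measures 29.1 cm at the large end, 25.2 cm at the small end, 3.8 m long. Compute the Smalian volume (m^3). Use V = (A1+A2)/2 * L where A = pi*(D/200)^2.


Smalian: V = (A1 + A2)/2 * L,  A = pi*(D/200)^2
A1 = pi*(29.1/200)^2 = 0.066508 m^2
A2 = pi*(25.2/200)^2 = 0.049876 m^2
V = (0.066508+0.049876)/2*3.8 = 0.2211 m^3

0.2211


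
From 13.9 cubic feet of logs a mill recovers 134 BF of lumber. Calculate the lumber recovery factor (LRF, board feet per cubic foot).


Formula: LRF = Lumber Output (BF) / Log Input (ft^3)
LRF = 134 BF / 13.9 ft^3
LRF = 9.64 BF/ft^3

9.64


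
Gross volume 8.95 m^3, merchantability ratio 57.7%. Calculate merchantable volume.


Formula: MV = V_total * (merchantable_pct / 100)
Merchantable fraction = 57.7% / 100 = 0.577
MV = 8.95 m^3 * 0.577 = 5.164 m^3

5.164


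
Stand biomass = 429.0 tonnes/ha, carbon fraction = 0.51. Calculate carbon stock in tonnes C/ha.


Formula: Carbon Stock = Biomass * Carbon Fraction
C = 429.0 t/ha * 0.51
C = 218.8 t C/ha

218.8


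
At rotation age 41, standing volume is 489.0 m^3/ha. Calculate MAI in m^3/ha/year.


Formula: MAI = Total Volume / Stand Age
MAI = 489.0 m^3/ha / 41 years
MAI = 11.93 m^3/ha/year

11.93


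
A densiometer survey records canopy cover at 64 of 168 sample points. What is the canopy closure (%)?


Formula: Canopy closure = covered points / total points * 100
Closure = 64 / 168 * 100
Closure = 0.381 * 100 = 38.1%

38.1


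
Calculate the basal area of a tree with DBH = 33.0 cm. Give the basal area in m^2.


Formula: BA = pi * (DBH/2)^2 / 10000  (cm^2 to m^2)
Radius = DBH/2 = 33.0/2 = 16.5 cm
BA = pi * 16.5^2 / 10000
   = 855.2986 cm^2 / 10000
   = 0.0855 m^2

0.0855


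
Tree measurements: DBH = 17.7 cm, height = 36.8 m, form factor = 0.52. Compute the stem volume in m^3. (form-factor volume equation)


Formula: V = pi * (DBH/200)^2 * H * ff
Radius = DBH/200 = 17.7/200 = 0.0885 m
Radius^2 = 0.0885^2 = 0.00783225 m^2
V = pi * 0.00783225 * 36.8 * 0.52
V = 0.471 m^3

0.471


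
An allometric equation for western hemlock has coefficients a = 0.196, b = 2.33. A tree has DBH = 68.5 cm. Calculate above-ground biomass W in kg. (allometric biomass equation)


Formula: W = a * DBH^b  (allometric power law)
DBH^b = 68.5^2.33 = 18930.3669
W = 0.196 * 18930.3669 = 3710.4 kg

3710.4


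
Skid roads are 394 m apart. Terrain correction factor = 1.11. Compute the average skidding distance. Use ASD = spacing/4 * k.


Formula: ASD = (spacing / 4) * correction
Uncorrected distance = spacing / 4 = 394 / 4 = 98.5 m
ASD = 98.5 * 1.11 = 109 m

109


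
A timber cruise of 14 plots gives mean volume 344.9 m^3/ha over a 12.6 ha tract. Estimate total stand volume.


Formula: Total Volume = Mean Volume per ha * Total Area
Total Volume = 344.9 m^3/ha * 12.6 ha
Total Volume = 4346 m^3

4346


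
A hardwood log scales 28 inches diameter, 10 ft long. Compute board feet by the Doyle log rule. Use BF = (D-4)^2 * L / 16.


Doyle: BF = (D - 4)^2 * L / 16
Adjusted diameter = 28 - 4 = 24 in
(D-4)^2 = 24^2 = 576
BF = 576 * 10 / 16 = 360 BF

360


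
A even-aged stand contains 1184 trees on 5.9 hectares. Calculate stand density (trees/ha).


Formula: Stand Density = N_trees / Area_ha
Density = 1184 trees / 5.9 ha
Density = 201 trees/ha

201


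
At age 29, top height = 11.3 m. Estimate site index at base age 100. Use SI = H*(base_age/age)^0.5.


Formula: SI = H_dom * (base_age / age)^0.5
Age ratio = 100 / 29 = 3.44828
sqrt(age_ratio) = 1.85695
SI = 11.3 * 1.85695 = 21.0 m

21.0


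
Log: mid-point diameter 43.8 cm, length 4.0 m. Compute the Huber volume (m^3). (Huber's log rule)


Huber: V = Am * L,  Am = pi*(Dm/200)^2
Am = pi*(43.8/200)^2 = 0.150674 m^2
V = 0.150674*4.0 = 0.6027 m^3

0.6027


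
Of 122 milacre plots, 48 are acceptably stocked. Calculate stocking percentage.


Formula: Stocking % = stocked plots / total plots * 100
Stocking = 48 / 122 * 100
Stocking = 0.3934 * 100 = 39.3%

39.3


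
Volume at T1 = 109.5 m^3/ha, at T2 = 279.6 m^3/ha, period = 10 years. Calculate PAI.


Formula: PAI = (V_T2 - V_T1) / (T2 - T1)
Volume increment = 279.6 - 109.5 = 170.1 m^3/ha
PAI = 170.1 / 10 = 17.01 m^3/ha/year

17.01


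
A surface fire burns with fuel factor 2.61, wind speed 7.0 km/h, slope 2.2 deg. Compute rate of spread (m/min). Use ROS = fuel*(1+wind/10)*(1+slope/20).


Formula: ROS = fuel * (1 + wind/10) * (1 + slope/20)
Wind factor = 1 + 7.0/10 = 1.7
Slope factor = 1 + 2.2/20 = 1.11
ROS = 2.61 * 1.7 * 1.11 = 4.93 m/min

4.93


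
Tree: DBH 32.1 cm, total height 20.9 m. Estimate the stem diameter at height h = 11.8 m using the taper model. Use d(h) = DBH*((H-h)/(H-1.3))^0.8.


Taper: d(h) = DBH * ((H - h) / (H - 1.3))^0.8
Numerator = H - h = 20.9 - 11.8 = 9.1 m
Denominator = H - 1.3 = 20.9 - 1.3 = 19.6 m
Ratio = 9.1 / 19.6 = 0.46429
d = 32.1 * 0.46429^0.8 = 17.4 cm

17.4


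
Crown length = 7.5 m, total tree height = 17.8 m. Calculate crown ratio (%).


Formula: Crown Ratio = (Crown Length / Total Height) * 100
CR = (7.5 m / 17.8 m) * 100
CR = 0.4213 * 100 = 42.1%

42.1


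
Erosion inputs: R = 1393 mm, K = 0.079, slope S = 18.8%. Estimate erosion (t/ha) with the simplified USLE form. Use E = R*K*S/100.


Formula: E = R * K * S / 100  (simplified USLE)
R * K = 1393 * 0.079 = 110.047
E = 110.047 * 18.8 / 100 = 20.69 t/ha

20.69


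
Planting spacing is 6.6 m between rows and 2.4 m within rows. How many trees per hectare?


Formula: TPH = 10000 m^2/ha / (spacing_x * spacing_y)
Area per tree = 6.6 m * 2.4 m = 15.84 m^2
TPH = 10000 / 15.84 = 631 trees/ha

631


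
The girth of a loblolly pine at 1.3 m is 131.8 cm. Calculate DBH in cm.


Formula: DBH = C / pi
DBH = 131.8 / pi
pi = 3.14159...
DBH = 42.0 cm

42.0


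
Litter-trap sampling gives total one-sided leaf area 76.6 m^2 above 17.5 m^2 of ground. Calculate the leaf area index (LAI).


Formula: LAI = total leaf area / ground area  (dimensionless)
LAI = 76.6 m^2 / 17.5 m^2
LAI = 4.38

4.38


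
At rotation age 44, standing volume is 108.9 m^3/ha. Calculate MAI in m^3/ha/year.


Formula: MAI = Total Volume / Stand Age
MAI = 108.9 m^3/ha / 44 years
MAI = 2.48 m^3/ha/year

2.48


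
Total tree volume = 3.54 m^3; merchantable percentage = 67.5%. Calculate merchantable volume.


Formula: MV = V_total * (merchantable_pct / 100)
Merchantable fraction = 67.5% / 100 = 0.675
MV = 3.54 m^3 * 0.675 = 2.39 m^3

2.39


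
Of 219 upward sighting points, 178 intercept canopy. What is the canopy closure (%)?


Formula: Canopy closure = covered points / total points * 100
Closure = 178 / 219 * 100
Closure = 0.8128 * 100 = 81.3%

81.3


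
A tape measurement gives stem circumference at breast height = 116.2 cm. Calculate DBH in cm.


Formula: DBH = C / pi
DBH = 116.2 / pi
pi = 3.14159...
DBH = 37.0 cm

37.0


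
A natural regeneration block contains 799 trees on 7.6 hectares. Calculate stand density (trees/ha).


Formula: Stand Density = N_trees / Area_ha
Density = 799 trees / 7.6 ha
Density = 105 trees/ha

105


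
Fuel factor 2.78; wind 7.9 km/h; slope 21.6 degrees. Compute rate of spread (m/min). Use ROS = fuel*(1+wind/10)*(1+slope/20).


Formula: ROS = fuel * (1 + wind/10) * (1 + slope/20)
Wind factor = 1 + 7.9/10 = 1.79
Slope factor = 1 + 21.6/20 = 2.08
ROS = 2.78 * 1.79 * 2.08 = 10.35 m/min

10.35


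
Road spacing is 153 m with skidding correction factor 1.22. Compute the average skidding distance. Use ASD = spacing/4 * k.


Formula: ASD = (spacing / 4) * correction
Uncorrected distance = spacing / 4 = 153 / 4 = 38.25 m
ASD = 38.25 * 1.22 = 47 m

47


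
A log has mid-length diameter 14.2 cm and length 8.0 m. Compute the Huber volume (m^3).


Huber: V = Am * L,  Am = pi*(Dm/200)^2
Am = pi*(14.2/200)^2 = 0.015837 m^2
V = 0.015837*8.0 = 0.1267 m^3

0.1267


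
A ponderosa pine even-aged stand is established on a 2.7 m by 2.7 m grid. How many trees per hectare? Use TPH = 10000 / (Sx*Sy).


Formula: TPH = 10000 m^2/ha / (spacing_x * spacing_y)
Area per tree = 2.7 m * 2.7 m = 7.29 m^2
TPH = 10000 / 7.29 = 1372 trees/ha

1372


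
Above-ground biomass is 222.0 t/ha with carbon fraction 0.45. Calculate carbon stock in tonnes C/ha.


Formula: Carbon Stock = Biomass * Carbon Fraction
C = 222.0 t/ha * 0.45
C = 99.9 t C/ha

99.9


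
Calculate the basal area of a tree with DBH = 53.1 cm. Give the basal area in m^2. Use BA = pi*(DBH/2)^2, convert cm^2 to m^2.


Formula: BA = pi * (DBH/2)^2 / 10000  (cm^2 to m^2)
Radius = DBH/2 = 53.1/2 = 26.55 cm
BA = pi * 26.55^2 / 10000
   = 2214.5165 cm^2 / 10000
   = 0.2215 m^2

0.2215


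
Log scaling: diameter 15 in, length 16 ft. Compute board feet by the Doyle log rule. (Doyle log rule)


Doyle: BF = (D - 4)^2 * L / 16
Adjusted diameter = 15 - 4 = 11 in
(D-4)^2 = 11^2 = 121
BF = 121 * 16 / 16 = 121 BF

121


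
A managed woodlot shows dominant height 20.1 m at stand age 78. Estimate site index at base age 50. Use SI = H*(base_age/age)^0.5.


Formula: SI = H_dom * (base_age / age)^0.5
Age ratio = 50 / 78 = 0.64103
sqrt(age_ratio) = 0.80064
SI = 20.1 * 0.80064 = 16.1 m

16.1


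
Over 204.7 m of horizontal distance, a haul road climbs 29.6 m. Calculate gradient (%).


Formula: Gradient = rise / run * 100
Gradient = 29.6 / 204.7 * 100 = 14.5%

14.5


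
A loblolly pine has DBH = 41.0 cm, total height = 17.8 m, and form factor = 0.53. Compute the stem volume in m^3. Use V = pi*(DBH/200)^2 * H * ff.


Formula: V = pi * (DBH/200)^2 * H * ff
Radius = DBH/200 = 41.0/200 = 0.205 m
Radius^2 = 0.205^2 = 0.042025 m^2
V = pi * 0.042025 * 17.8 * 0.53
V = 1.246 m^3

1.246


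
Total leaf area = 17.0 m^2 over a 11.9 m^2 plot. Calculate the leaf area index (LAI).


Formula: LAI = total leaf area / ground area  (dimensionless)
LAI = 17.0 m^2 / 11.9 m^2
LAI = 1.43

1.43


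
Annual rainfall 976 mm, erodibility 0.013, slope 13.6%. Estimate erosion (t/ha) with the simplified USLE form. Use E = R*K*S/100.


Formula: E = R * K * S / 100  (simplified USLE)
R * K = 976 * 0.013 = 12.688
E = 12.688 * 13.6 / 100 = 1.73 t/ha

1.73


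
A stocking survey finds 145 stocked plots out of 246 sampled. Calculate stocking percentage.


Formula: Stocking % = stocked plots / total plots * 100
Stocking = 145 / 246 * 100
Stocking = 0.5894 * 100 = 58.9%

58.9


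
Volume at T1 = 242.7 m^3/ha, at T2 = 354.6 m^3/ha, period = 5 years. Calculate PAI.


Formula: PAI = (V_T2 - V_T1) / (T2 - T1)
Volume increment = 354.6 - 242.7 = 111.9 m^3/ha
PAI = 111.9 / 5 = 22.38 m^3/ha/year

22.38


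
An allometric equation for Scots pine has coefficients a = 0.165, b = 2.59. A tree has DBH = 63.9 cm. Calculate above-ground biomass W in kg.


Formula: W = a * DBH^b  (allometric power law)
DBH^b = 63.9^2.59 = 47451.2025
W = 0.165 * 47451.2025 = 7829.4 kg

7829.4


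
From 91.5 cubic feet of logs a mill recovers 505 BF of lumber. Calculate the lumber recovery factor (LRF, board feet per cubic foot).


Formula: LRF = Lumber Output (BF) / Log Input (ft^3)
LRF = 505 BF / 91.5 ft^3
LRF = 5.52 BF/ft^3

5.52


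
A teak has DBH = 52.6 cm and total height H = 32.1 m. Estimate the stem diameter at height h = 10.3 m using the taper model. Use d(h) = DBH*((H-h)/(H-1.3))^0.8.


Taper: d(h) = DBH * ((H - h) / (H - 1.3))^0.8
Numerator = H - h = 32.1 - 10.3 = 21.8 m
Denominator = H - 1.3 = 32.1 - 1.3 = 30.8 m
Ratio = 21.8 / 30.8 = 0.70779
d = 52.6 * 0.70779^0.8 = 39.9 cm

39.9


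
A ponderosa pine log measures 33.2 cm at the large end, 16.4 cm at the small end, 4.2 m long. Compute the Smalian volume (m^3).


Smalian: V = (A1 + A2)/2 * L,  A = pi*(D/200)^2
A1 = pi*(33.2/200)^2 = 0.08657 m^2
A2 = pi*(16.4/200)^2 = 0.021124 m^2
V = (0.08657+0.021124)/2*4.2 = 0.2262 m^3

0.2262


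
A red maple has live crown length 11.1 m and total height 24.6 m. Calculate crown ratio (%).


Formula: Crown Ratio = (Crown Length / Total Height) * 100
CR = (11.1 m / 24.6 m) * 100
CR = 0.4512 * 100 = 45.1%

45.1


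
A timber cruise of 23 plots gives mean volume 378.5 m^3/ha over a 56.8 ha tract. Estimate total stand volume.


Formula: Total Volume = Mean Volume per ha * Total Area
Total Volume = 378.5 m^3/ha * 56.8 ha
Total Volume = 21499 m^3

21499


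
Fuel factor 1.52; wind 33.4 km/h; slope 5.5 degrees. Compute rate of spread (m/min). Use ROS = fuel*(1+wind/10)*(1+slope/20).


Formula: ROS = fuel * (1 + wind/10) * (1 + slope/20)
Wind factor = 1 + 33.4/10 = 4.34
Slope factor = 1 + 5.5/20 = 1.275
ROS = 1.52 * 4.34 * 1.275 = 8.41 m/min

8.41


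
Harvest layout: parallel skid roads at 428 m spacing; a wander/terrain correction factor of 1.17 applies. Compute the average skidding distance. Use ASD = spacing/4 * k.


Formula: ASD = (spacing / 4) * correction
Uncorrected distance = spacing / 4 = 428 / 4 = 107 m
ASD = 107 * 1.17 = 125 m

125


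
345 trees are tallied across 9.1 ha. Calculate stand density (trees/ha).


Formula: Stand Density = N_trees / Area_ha
Density = 345 trees / 9.1 ha
Density = 38 trees/ha

38


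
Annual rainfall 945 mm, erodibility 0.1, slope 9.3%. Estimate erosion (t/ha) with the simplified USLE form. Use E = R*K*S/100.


Formula: E = R * K * S / 100  (simplified USLE)
R * K = 945 * 0.1 = 94.5
E = 94.5 * 9.3 / 100 = 8.79 t/ha

8.79


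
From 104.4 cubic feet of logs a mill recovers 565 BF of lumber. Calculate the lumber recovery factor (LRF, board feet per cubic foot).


Formula: LRF = Lumber Output (BF) / Log Input (ft^3)
LRF = 565 BF / 104.4 ft^3
LRF = 5.41 BF/ft^3

5.41


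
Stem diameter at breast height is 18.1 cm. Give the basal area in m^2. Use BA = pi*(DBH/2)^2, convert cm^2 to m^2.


Formula: BA = pi * (DBH/2)^2 / 10000  (cm^2 to m^2)
Radius = DBH/2 = 18.1/2 = 9.05 cm
BA = pi * 9.05^2 / 10000
   = 257.3043 cm^2 / 10000
   = 0.0257 m^2

0.0257


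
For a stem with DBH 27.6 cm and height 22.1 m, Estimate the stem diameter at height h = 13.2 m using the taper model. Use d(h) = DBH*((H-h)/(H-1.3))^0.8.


Taper: d(h) = DBH * ((H - h) / (H - 1.3))^0.8
Numerator = H - h = 22.1 - 13.2 = 8.9 m
Denominator = H - 1.3 = 22.1 - 1.3 = 20.8 m
Ratio = 8.9 / 20.8 = 0.42788
d = 27.6 * 0.42788^0.8 = 14.0 cm

14.0


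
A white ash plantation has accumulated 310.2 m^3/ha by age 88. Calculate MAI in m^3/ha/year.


Formula: MAI = Total Volume / Stand Age
MAI = 310.2 m^3/ha / 88 years
MAI = 3.53 m^3/ha/year

3.53


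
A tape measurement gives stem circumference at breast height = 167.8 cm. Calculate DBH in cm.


Formula: DBH = C / pi
DBH = 167.8 / pi
pi = 3.14159...
DBH = 53.4 cm

53.4


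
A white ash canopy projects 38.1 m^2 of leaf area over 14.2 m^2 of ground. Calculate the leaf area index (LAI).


Formula: LAI = total leaf area / ground area  (dimensionless)
LAI = 38.1 m^2 / 14.2 m^2
LAI = 2.68

2.68


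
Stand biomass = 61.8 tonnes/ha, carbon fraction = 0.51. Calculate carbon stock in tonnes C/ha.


Formula: Carbon Stock = Biomass * Carbon Fraction
C = 61.8 t/ha * 0.51
C = 31.5 t C/ha

31.5


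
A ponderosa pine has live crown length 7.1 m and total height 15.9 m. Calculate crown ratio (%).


Formula: Crown Ratio = (Crown Length / Total Height) * 100
CR = (7.1 m / 15.9 m) * 100
CR = 0.4465 * 100 = 44.7%

44.7


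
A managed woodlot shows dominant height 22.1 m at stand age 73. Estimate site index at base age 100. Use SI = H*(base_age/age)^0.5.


Formula: SI = H_dom * (base_age / age)^0.5
Age ratio = 100 / 73 = 1.36986
sqrt(age_ratio) = 1.17041
SI = 22.1 * 1.17041 = 25.9 m

25.9


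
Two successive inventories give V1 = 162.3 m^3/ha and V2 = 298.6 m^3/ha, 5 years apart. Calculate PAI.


Formula: PAI = (V_T2 - V_T1) / (T2 - T1)
Volume increment = 298.6 - 162.3 = 136.3 m^3/ha
PAI = 136.3 / 5 = 27.26 m^3/ha/year

27.26


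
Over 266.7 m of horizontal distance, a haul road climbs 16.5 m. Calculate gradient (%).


Formula: Gradient = rise / run * 100
Gradient = 16.5 / 266.7 * 100 = 6.2%

6.2


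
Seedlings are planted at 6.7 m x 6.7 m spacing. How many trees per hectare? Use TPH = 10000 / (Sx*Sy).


Formula: TPH = 10000 m^2/ha / (spacing_x * spacing_y)
Area per tree = 6.7 m * 6.7 m = 44.89 m^2
TPH = 10000 / 44.89 = 223 trees/ha

223


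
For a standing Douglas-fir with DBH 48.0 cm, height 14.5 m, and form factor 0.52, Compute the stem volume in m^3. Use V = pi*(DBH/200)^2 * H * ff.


Formula: V = pi * (DBH/200)^2 * H * ff
Radius = DBH/200 = 48.0/200 = 0.24 m
Radius^2 = 0.24^2 = 0.0576 m^2
V = pi * 0.0576 * 14.5 * 0.52
V = 1.364 m^3

1.364


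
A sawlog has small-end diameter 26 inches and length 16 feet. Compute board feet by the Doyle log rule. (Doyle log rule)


Doyle: BF = (D - 4)^2 * L / 16
Adjusted diameter = 26 - 4 = 22 in
(D-4)^2 = 22^2 = 484
BF = 484 * 16 / 16 = 484 BF

484


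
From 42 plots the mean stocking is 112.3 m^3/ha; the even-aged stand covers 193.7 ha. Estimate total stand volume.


Formula: Total Volume = Mean Volume per ha * Total Area
Total Volume = 112.3 m^3/ha * 193.7 ha
Total Volume = 21753 m^3

21753


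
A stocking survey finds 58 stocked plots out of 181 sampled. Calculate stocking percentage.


Formula: Stocking % = stocked plots / total plots * 100
Stocking = 58 / 181 * 100
Stocking = 0.3204 * 100 = 32.0%

32.0


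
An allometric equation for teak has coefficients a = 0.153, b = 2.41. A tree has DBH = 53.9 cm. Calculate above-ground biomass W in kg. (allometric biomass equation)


Formula: W = a * DBH^b  (allometric power law)
DBH^b = 53.9^2.41 = 14898.0327
W = 0.153 * 14898.0327 = 2279.4 kg

2279.4


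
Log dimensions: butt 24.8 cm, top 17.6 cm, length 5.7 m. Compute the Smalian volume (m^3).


Smalian: V = (A1 + A2)/2 * L,  A = pi*(D/200)^2
A1 = pi*(24.8/200)^2 = 0.048305 m^2
A2 = pi*(17.6/200)^2 = 0.024328 m^2
V = (0.048305+0.024328)/2*5.7 = 0.207 m^3

0.207


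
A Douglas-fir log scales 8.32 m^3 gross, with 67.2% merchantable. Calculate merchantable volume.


Formula: MV = V_total * (merchantable_pct / 100)
Merchantable fraction = 67.2% / 100 = 0.672
MV = 8.32 m^3 * 0.672 = 5.591 m^3

5.591


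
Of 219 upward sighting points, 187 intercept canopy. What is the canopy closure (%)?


Formula: Canopy closure = covered points / total points * 100
Closure = 187 / 219 * 100
Closure = 0.8539 * 100 = 85.4%

85.4


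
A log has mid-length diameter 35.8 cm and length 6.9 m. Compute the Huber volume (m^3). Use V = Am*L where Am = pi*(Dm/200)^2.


Huber: V = Am * L,  Am = pi*(Dm/200)^2
Am = pi*(35.8/200)^2 = 0.10066 m^2
V = 0.10066*6.9 = 0.6946 m^3

0.6946


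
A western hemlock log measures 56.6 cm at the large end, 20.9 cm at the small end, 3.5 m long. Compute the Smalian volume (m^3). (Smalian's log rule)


Smalian: V = (A1 + A2)/2 * L,  A = pi*(D/200)^2
A1 = pi*(56.6/200)^2 = 0.251607 m^2
A2 = pi*(20.9/200)^2 = 0.034307 m^2
V = (0.251607+0.034307)/2*3.5 = 0.5003 m^3

0.5003


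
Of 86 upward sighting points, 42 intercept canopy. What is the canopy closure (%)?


Formula: Canopy closure = covered points / total points * 100
Closure = 42 / 86 * 100
Closure = 0.4884 * 100 = 48.8%

48.8


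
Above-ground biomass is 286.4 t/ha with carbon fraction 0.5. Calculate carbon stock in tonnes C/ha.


Formula: Carbon Stock = Biomass * Carbon Fraction
C = 286.4 t/ha * 0.5
C = 143.2 t C/ha

143.2


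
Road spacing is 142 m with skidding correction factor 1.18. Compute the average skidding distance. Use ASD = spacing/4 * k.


Formula: ASD = (spacing / 4) * correction
Uncorrected distance = spacing / 4 = 142 / 4 = 35.5 m
ASD = 35.5 * 1.18 = 42 m

42


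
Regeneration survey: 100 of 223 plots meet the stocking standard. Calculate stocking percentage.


Formula: Stocking % = stocked plots / total plots * 100
Stocking = 100 / 223 * 100
Stocking = 0.4484 * 100 = 44.8%

44.8


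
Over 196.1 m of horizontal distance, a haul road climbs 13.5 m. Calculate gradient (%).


Formula: Gradient = rise / run * 100
Gradient = 13.5 / 196.1 * 100 = 6.9%

6.9


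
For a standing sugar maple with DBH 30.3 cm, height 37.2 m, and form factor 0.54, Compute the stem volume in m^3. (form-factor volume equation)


Formula: V = pi * (DBH/200)^2 * H * ff
Radius = DBH/200 = 30.3/200 = 0.1515 m
Radius^2 = 0.1515^2 = 0.02295225 m^2
V = pi * 0.02295225 * 37.2 * 0.54
V = 1.448 m^3

1.448


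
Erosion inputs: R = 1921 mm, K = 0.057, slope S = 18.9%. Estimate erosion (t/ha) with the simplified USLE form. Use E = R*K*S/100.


Formula: E = R * K * S / 100  (simplified USLE)
R * K = 1921 * 0.057 = 109.497
E = 109.497 * 18.9 / 100 = 20.69 t/ha

20.69
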